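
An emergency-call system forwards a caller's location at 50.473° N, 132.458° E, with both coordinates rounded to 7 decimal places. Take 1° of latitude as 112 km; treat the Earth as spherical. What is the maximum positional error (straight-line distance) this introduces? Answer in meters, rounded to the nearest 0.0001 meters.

Rounding to 7 decimal places leaves each coordinate within ±5e-08° of the true value.
North–south component: 5e-08° × 112000 = 0.0056 m.
East–west component at 50.473°: 5e-08° × 112000 × cos 50.473° ≈ 5e-08 × 71281.5 ≈ 0.00356407 m.
Combining orthogonally: (0.0056² + 0.00356407²)^½ ≈ 0.00663797 m.

0.0066 meters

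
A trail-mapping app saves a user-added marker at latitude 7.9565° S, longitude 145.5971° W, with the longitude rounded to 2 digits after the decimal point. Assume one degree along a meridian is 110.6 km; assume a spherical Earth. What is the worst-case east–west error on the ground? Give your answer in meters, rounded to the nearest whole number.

Rounding to 2 decimal places leaves the longitude within ±0.005° of the true value.
At latitude 7.9565° a degree of longitude spans 110600 m × cos 7.9565° = 110600 × 0.9904 ≈ 109535 m.
East–west error: 0.005° × 109535 m/° ≈ 547.677 m.

548 meters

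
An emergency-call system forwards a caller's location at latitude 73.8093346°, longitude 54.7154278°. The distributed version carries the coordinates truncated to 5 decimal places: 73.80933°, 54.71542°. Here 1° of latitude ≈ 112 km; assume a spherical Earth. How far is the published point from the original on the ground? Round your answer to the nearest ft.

Δlat = 73.8093346 − 73.80933 = +0.0000046°; Δlon = 54.7154278 − 54.71542 = +0.0000078°.
N–S: 0.0000046° × 112000 m/° = 0.5152 m.
East–west at this latitude: 0.0000078° × 112000 × cos 73.8093° ≈ 0.0000078 × 31229.5 = 0.24359 m.
Combined displacement = (0.5152² + 0.24359²)^½ ≈ 0.569883 m.
In feet: 0.569883 m ÷ 0.3048 ≈ 1.8697 ft.

2 ft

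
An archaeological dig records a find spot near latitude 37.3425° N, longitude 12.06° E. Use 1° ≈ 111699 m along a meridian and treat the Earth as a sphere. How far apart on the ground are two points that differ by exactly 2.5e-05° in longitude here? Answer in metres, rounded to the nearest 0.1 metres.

2.2 metres

One degree of longitude here spans 111699 × cos 37.3425° = 111699 × 0.7950 ≈ 88803.4 m; 2.5e-05° of that is 2.22008 m.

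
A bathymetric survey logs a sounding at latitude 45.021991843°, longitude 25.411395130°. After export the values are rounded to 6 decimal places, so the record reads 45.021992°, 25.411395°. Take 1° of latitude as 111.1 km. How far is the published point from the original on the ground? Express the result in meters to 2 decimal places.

0.02 meters

Δlat = 45.021991843 − 45.021992 = -0.000000157°; Δlon = 25.411395130 − 25.411395 = +0.000000130°.
N–S: -0.000000157° × 111100 m/° = -0.0174427 m.
East–west at this latitude: 0.000000130° × 111100 × cos 45.022° ≈ 0.000000130 × 78529.4 = 0.0102088 m.
Combined displacement = (0.0174427² + 0.0102088²)^½ ≈ 0.0202106 m.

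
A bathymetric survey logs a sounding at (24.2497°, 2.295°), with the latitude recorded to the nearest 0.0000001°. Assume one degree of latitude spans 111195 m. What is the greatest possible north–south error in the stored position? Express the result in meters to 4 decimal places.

0.0056 meters

Rounding to 7 decimal places leaves the latitude within ±5e-08° of the true value.
Along the meridian that is 5e-08° × 111195 m/° = 0.00555975 m.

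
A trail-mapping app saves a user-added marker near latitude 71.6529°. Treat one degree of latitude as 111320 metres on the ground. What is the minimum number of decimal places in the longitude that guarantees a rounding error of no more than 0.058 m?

6 decimal places

At 71.6529° one degree of longitude covers 111320 × cos 71.6529° ≈ 111320 × 0.3148 ≈ 35040.5 m.
N decimal places → at most half a unit in the last place, 0.5 × 10⁻ᴺ° = 35040.5/2 × 10⁻ᴺ m.
Setting 17520.3 × 10⁻ᴺ ≤ 0.058 gives 10ᴺ ≥ 3.021e+05, i.e. N ≥ 5.48.
So 6 decimal places suffice (0.0175 m); 5 would allow up to 0.175 m.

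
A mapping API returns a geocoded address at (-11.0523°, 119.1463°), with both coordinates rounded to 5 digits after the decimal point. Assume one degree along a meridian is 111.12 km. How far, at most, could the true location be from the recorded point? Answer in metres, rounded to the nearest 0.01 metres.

Rounding to 5 decimal places leaves each coordinate within ±5e-06° of the true value.
N–S: 5e-06° × 111120 m/° = 0.5556 m.
Longitude error → 5e-06 × 111120 × cos 11.0523° = 5e-06 × 111120 × 0.9815 ≈ 0.545295 m.
Worst case both components are at the extreme and orthogonal: √(0.5556² + 0.545295²) ≈ 0.778484 m.

0.78 metres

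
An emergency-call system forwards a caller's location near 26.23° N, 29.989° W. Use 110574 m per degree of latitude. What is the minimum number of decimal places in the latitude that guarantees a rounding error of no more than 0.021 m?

7 decimal places

One degree of latitude covers 110574 m.
Rounding to N decimal places gives at most 0.5 × 10⁻ᴺ degrees of error, i.e. 0.5 × 10⁻ᴺ × 110574 m.
Setting 55287 × 10⁻ᴺ ≤ 0.021 gives 10ᴺ ≥ 2.633e+06, i.e. N ≥ 6.42.
At 6 places the error can reach 0.0553 m, but 7 places keeps it to 0.00553 m.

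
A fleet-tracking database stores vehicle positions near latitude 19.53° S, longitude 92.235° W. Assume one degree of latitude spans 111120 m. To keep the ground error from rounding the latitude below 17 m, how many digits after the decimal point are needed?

4

One degree of latitude covers 111120 m.
Rounding to N decimal places gives at most 0.5 × 10⁻ᴺ degrees of error, i.e. 0.5 × 10⁻ᴺ × 111120 m.
Need 0.5 × 111120 × 10⁻ᴺ ≤ 17 → 10⁻ᴺ ≤ 3.060e-04, so N ≥ 3.51.
At 3 places the error can reach 55.6 m, but 4 places keeps it to 5.56 m.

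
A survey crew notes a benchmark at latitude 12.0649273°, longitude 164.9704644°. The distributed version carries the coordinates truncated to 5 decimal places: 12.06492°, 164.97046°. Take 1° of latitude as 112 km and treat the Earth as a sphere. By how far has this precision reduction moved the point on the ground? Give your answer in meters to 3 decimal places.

The latitude changed by +0.0000073° and the longitude by +0.0000044°.
N–S: 0.0000073° × 112000 m/° = 0.8176 m.
East–west at this latitude: 0.0000044° × 112000 × cos 12.0649° ≈ 0.0000044 × 109526 = 0.481915 m.
Distance: √(0.8176² + 0.481915²) ≈ 0.949058 m.

0.949 meters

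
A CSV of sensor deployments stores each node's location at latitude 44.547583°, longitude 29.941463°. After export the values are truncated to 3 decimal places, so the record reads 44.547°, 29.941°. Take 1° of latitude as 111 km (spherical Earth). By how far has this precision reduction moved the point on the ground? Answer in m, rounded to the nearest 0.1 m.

74.4 m

The latitude changed by +0.000583° and the longitude by +0.000463°.
North–south shift: 0.000583 × 111000 = 64.713 m.
E–W at 44.547°: 0.000463° × 111000 × cos 44.547° = 0.000463 × 111000 × 0.7127 ≈ 36.6265 m.
Hypotenuse of the two orthogonal shifts: √(64.713² + 36.6265²) = 74.3591 m.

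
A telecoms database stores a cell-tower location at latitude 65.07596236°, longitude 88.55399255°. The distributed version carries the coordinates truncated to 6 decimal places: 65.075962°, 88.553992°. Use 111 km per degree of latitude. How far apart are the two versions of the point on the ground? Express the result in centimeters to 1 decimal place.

4.8 centimeters

Δlat = 65.07596236 − 65.075962 = +0.00000036°; Δlon = 88.55399255 − 88.553992 = +0.00000055°.
N–S: 0.00000036° × 111000 m/° = 0.03996 m.
E–W at 65.076°: 0.00000055° × 111000 × cos 65.076° = 0.00000055 × 111000 × 0.4214 ≈ 0.0257275 m.
Distance: √(0.03996² + 0.0257275²) ≈ 0.0475258 m.
That is 0.0475258 m = 4.7526 cm.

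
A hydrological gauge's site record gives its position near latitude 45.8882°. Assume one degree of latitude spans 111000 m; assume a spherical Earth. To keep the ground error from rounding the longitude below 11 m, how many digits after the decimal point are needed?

At 45.8882° one degree of longitude covers 111000 × cos 45.8882° ≈ 111000 × 0.6961 ≈ 77262.7 m.
Rounding to N decimal places gives at most 0.5 × 10⁻ᴺ degrees of error, i.e. 0.5 × 10⁻ᴺ × 77262.7 m.
Need 0.5 × 77262.7 × 10⁻ᴺ ≤ 11 → 10⁻ᴺ ≤ 2.847e-04, so N ≥ 3.55.
N = 3 would give 38.6 m (too coarse); N = 4 gives 3.86 m ≤ 11 m.

4 decimal places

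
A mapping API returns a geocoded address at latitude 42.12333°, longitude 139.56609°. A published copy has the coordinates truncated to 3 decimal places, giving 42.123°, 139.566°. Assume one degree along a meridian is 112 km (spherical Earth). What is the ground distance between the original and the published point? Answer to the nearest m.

The latitude changed by +0.00033° and the longitude by +0.00009°.
North–south shift: 0.00033 × 112000 = 36.96 m.
East–west at this latitude: 0.00009° × 112000 × cos 42.123° ≈ 0.00009 × 83071.1 = 7.4764 m.
Hypotenuse of the two orthogonal shifts: √(36.96² + 7.4764²) = 37.7086 m.

38 m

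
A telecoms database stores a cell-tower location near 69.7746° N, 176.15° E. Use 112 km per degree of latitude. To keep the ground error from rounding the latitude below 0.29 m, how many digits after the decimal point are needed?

6 decimal places

One degree of latitude covers 112000 m.
Rounding to N decimal places gives at most 0.5 × 10⁻ᴺ degrees of error, i.e. 0.5 × 10⁻ᴺ × 112000 m.
Need 0.5 × 112000 × 10⁻ᴺ ≤ 0.29 → 10⁻ᴺ ≤ 5.179e-06, so N ≥ 5.29.
At 5 places the error can reach 0.56 m, but 6 places keeps it to 0.056 m.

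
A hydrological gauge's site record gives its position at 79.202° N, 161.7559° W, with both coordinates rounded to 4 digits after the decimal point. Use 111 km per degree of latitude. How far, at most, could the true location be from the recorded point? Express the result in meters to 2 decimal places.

5.65 meters

Rounding to 4 decimal places leaves each coordinate within ±5e-05° of the true value.
North–south component: 5e-05° × 111000 = 5.55 m.
Longitude error → 5e-05 × 111000 × cos 79.202° = 5e-05 × 111000 × 0.1873 ≈ 1.03978 m.
Combining orthogonally: (5.55² + 1.03978²)^½ ≈ 5.64656 m.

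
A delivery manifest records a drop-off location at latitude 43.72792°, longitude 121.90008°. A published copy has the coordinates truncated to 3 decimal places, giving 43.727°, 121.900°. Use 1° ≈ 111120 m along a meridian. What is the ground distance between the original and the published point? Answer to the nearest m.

Δlat = 43.72792 − 43.727 = +0.00092°; Δlon = 121.90008 − 121.900 = +0.00008°.
North–south shift: 0.00092 × 111120 = 102.23 m.
East–west at this latitude: 0.00008° × 111120 × cos 43.727° ≈ 0.00008 × 80299.9 = 6.42399 m.
Distance: √(102.23² + 6.42399²) ≈ 102.432 m.

102 m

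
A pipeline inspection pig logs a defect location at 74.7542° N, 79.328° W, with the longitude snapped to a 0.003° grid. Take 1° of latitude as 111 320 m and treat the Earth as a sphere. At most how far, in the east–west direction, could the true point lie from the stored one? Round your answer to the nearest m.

With a 0.003° grid the true value lies within half a step, ±0.003°/2 = ±0.0015°, of the stored one.
Parallels shrink by cos φ, so at 74.7542° a degree of longitude is 111320 × 0.2630 ≈ 29272.8 m.
So at most 0.0015° × 29272.8 ≈ 43.9091 m east–west.

44 m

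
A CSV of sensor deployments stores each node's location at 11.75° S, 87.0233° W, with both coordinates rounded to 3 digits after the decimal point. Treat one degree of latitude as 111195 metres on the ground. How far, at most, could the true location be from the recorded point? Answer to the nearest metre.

Rounding to 3 decimal places leaves each coordinate within ±0.0005° of the true value.
N–S: 0.0005° × 111195 m/° = 55.5975 m.
E–W at 11.75°: 0.0005° × 111195 × cos 11.75° = 0.0005 × 111195 × 0.9790 ≈ 54.4325 m.
The two errors are perpendicular, so the maximum displacement is √(55.5975² + 54.4325²) ≈ 77.8073 m.

78 metres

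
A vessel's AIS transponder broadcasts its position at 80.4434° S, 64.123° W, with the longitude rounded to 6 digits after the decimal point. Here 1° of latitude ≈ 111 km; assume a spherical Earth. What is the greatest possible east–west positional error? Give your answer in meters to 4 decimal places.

0.0092 meters

Rounding to 6 decimal places leaves the longitude within ±5e-07° of the true value.
At latitude 80.4434° a degree of longitude spans 111000 m × cos 80.4434° = 111000 × 0.1660 ≈ 18428.4 m.
East–west error: 5e-07° × 18428.4 m/° ≈ 0.00921421 m.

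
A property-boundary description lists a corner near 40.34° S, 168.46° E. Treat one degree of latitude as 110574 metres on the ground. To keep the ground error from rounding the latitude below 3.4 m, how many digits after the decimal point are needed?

5 decimal places

One degree of latitude covers 110574 m.
N decimal places → at most half a unit in the last place, 0.5 × 10⁻ᴺ° = 110574/2 × 10⁻ᴺ m.
Need 0.5 × 110574 × 10⁻ᴺ ≤ 3.4 → 10⁻ᴺ ≤ 6.150e-05, so N ≥ 4.21.
At 4 places the error can reach 5.53 m, but 5 places keeps it to 0.553 m.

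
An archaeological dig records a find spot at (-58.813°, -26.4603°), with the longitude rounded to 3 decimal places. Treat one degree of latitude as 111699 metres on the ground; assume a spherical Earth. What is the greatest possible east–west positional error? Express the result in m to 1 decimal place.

28.9 m

Rounding to 3 decimal places leaves the longitude within ±0.0005° of the true value.
Parallels shrink by cos φ, so at 58.813° a degree of longitude is 111699 × 0.5178 ≈ 57841.4 m.
East–west error: 0.0005° × 57841.4 m/° ≈ 28.9207 m.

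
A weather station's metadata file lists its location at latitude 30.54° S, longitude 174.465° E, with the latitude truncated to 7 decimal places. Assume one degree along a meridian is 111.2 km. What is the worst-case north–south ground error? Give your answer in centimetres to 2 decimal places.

Truncating at 7 decimal places can drop up to a full unit in the last place, so the latitude may be off by as much as 1e-07°.
So the N–S error is at most 1e-07 × 111200 = 0.01112 m.
That is 0.01112 m = 1.112 cm.

1.11 centimetres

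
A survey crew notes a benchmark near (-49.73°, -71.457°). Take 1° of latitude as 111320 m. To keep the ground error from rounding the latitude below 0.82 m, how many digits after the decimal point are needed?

5 decimal places

One degree of latitude covers 111320 m.
Rounding to N decimal places gives at most 0.5 × 10⁻ᴺ degrees of error, i.e. 0.5 × 10⁻ᴺ × 111320 m.
Setting 55660 × 10⁻ᴺ ≤ 0.82 gives 10ᴺ ≥ 6.788e+04, i.e. N ≥ 4.83.
So 5 decimal places suffice (0.557 m); 4 would allow up to 5.57 m.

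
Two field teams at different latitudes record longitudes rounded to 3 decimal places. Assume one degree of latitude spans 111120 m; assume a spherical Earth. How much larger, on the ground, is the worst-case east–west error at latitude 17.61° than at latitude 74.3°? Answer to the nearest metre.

38 metres

Rounding to 3 decimal places leaves the longitude within ±0.0005° of the true value.
At 17.61°: 0.0005° × 111120 × cos 17.61° = 0.0005 × 111120 × 0.9531 ≈ 52.956 m.
At 74.3°: 0.0005° × 111120 × cos 74.3° = 0.0005 × 111120 × 0.2706 ≈ 15.035 m.
So the lower-latitude error exceeds the higher by 52.956 − 15.035 = 37.922 m.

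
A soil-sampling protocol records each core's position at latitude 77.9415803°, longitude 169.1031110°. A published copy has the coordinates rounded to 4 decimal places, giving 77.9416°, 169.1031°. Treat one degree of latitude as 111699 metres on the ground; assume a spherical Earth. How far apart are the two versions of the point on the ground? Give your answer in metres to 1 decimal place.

The latitude changed by -0.0000197° and the longitude by +0.0000110°.
North–south shift: -0.0000197 × 111699 = -2.20047 m.
East–west at this latitude: 0.0000110° × 111699 × cos 77.9416° ≈ 0.0000110 × 23334.9 = 0.256684 m.
Combined displacement = (2.20047² + 0.256684²)^½ ≈ 2.21539 m.

2.2 metres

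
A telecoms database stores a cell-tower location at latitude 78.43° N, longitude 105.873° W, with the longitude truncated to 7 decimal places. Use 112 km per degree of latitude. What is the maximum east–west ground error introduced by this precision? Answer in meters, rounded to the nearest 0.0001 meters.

0.0022 meters

Truncating at 7 decimal places can drop up to a full unit in the last place, so the longitude may be off by as much as 1e-07°.
One degree of longitude at 78.43° is 112000 × cos 78.43° ≈ 112000 × 0.2006 = 22463.3 m.
Maximum E–W displacement: 1e-07 × 22463.3 = 0.00224633 m.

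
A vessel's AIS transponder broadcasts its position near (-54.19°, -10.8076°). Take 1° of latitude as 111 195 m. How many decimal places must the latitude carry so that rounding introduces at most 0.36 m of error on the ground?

6

One degree of latitude covers 111195 m.
With N decimal places the half-ulp bound is 0.5·10⁻ᴺ°, or 0.5·10⁻ᴺ × 111195 m on the ground.
Need 0.5 × 111195 × 10⁻ᴺ ≤ 0.36 → 10⁻ᴺ ≤ 6.475e-06, so N ≥ 5.19.
So 6 decimal places suffice (0.0556 m); 5 would allow up to 0.556 m.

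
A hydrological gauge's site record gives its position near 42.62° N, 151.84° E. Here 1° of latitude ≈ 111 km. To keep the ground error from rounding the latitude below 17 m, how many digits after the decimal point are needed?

One degree of latitude covers 111000 m.
N decimal places → at most half a unit in the last place, 0.5 × 10⁻ᴺ° = 111000/2 × 10⁻ᴺ m.
Need 0.5 × 111000 × 10⁻ᴺ ≤ 17 → 10⁻ᴺ ≤ 3.063e-04, so N ≥ 3.51.
N = 3 would give 55.5 m (too coarse); N = 4 gives 5.55 m ≤ 17 m.

4 decimal places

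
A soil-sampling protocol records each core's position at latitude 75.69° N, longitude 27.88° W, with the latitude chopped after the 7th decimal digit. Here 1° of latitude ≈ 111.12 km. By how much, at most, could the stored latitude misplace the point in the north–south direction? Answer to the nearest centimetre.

Truncating at 7 decimal places can drop up to a full unit in the last place, so the latitude may be off by as much as 1e-07°.
Along the meridian that is 1e-07° × 111120 m/° = 0.011112 m.
That is 0.011112 m = 1.1112 cm.

1 centimetres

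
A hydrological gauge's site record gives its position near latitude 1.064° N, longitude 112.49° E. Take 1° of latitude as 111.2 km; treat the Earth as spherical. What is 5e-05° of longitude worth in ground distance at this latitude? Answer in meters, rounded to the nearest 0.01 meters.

5e-05° of longitude at 1.064° is 5e-05 × 111200 × cos 1.064° ≈ 5e-05 × 111181 = 5.55904 m.

5.56 meters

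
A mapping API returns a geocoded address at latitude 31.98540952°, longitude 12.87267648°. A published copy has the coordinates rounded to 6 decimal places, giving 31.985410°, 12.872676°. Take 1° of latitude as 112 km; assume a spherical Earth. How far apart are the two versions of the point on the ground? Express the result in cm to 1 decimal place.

Δlat = 31.98540952 − 31.985410 = -0.00000048°; Δlon = 12.87267648 − 12.872676 = +0.00000048°.
North–south shift: -0.00000048 × 112000 = -0.05376 m.
E–W at 31.9854°: 0.00000048° × 112000 × cos 31.9854° = 0.00000048 × 112000 × 0.8482 ≈ 0.0455983 m.
Combined displacement = (0.05376² + 0.0455983²)^½ ≈ 0.0704936 m.
That is 0.0704936 m = 7.0494 cm.

7.0 cm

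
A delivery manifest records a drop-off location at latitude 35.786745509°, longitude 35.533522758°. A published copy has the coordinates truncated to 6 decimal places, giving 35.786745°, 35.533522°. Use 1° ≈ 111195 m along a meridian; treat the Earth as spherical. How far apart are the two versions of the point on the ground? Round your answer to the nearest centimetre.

9 centimetres

Δlat = 35.786745509 − 35.786745 = +0.000000509°; Δlon = 35.533522758 − 35.533522 = +0.000000758°.
North–south shift: 0.000000509 × 111195 = 0.0565983 m.
East–west at this latitude: 0.000000758° × 111195 × cos 35.7867° ≈ 0.000000758 × 90201.3 = 0.0683726 m.
Combined displacement = (0.0565983² + 0.0683726²)^½ ≈ 0.0887591 m.
That is 0.0887591 m = 8.8759 cm.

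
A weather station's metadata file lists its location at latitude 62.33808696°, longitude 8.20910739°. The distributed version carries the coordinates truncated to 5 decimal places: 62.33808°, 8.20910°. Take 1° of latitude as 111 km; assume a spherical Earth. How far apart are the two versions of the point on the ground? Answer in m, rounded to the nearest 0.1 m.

0.9 m

Δlat = 62.33808696 − 62.33808 = +0.00000696°; Δlon = 8.20910739 − 8.20910 = +0.00000739°.
North–south shift: 0.00000696 × 111000 = 0.77256 m.
East–west at this latitude: 0.00000739° × 111000 × cos 62.3381° ≈ 0.00000739 × 51532.1 = 0.380822 m.
Hypotenuse of the two orthogonal shifts: √(0.77256² + 0.380822²) = 0.861322 m.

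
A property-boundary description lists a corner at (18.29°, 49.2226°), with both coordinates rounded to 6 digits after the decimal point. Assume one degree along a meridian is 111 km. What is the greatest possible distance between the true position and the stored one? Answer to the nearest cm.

Rounding to 6 decimal places leaves each coordinate within ±5e-07° of the true value.
North–south component: 5e-07° × 111000 = 0.0555 m.
Longitude error → 5e-07 × 111000 × cos 18.29° = 5e-07 × 111000 × 0.9495 ≈ 0.0526962 m.
The two errors are perpendicular, so the maximum displacement is √(0.0555² + 0.0526962²) ≈ 0.0765319 m.
That is 0.0765319 m = 7.6532 cm.

8 cm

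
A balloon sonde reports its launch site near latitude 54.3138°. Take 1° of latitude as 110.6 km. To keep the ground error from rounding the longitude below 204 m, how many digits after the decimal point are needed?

3

At 54.3138° one degree of longitude covers 110600 × cos 54.3138° ≈ 110600 × 0.5833 ≈ 64518 m.
Rounding to N decimal places gives at most 0.5 × 10⁻ᴺ degrees of error, i.e. 0.5 × 10⁻ᴺ × 64518 m.
Setting 32259 × 10⁻ᴺ ≤ 204 gives 10ᴺ ≥ 158.1, i.e. N ≥ 2.20.
So 3 decimal places suffice (32.3 m); 2 would allow up to 323 m.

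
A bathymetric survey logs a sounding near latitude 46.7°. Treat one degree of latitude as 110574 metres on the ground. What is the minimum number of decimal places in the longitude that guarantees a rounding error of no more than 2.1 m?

At 46.7° one degree of longitude covers 110574 × cos 46.7° ≈ 110574 × 0.6858 ≈ 75833.7 m.
With N decimal places the half-ulp bound is 0.5·10⁻ᴺ°, or 0.5·10⁻ᴺ × 75833.7 m on the ground.
Need 0.5 × 75833.7 × 10⁻ᴺ ≤ 2.1 → 10⁻ᴺ ≤ 5.538e-05, so N ≥ 4.26.
N = 4 would give 3.79 m (too coarse); N = 5 gives 0.379 m ≤ 2.1 m.

5 decimal places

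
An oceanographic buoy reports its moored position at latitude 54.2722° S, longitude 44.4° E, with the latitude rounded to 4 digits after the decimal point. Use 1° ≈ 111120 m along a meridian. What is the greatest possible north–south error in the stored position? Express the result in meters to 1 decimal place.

Rounding to 4 decimal places leaves the latitude within ±5e-05° of the true value.
So the N–S error is at most 5e-05 × 111120 = 5.556 m.

5.6 meters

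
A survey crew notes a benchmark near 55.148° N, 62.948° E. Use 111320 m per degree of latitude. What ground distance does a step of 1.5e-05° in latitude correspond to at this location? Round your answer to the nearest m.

1.5e-05° × 111320 m/° = 1.6698 m.

2 m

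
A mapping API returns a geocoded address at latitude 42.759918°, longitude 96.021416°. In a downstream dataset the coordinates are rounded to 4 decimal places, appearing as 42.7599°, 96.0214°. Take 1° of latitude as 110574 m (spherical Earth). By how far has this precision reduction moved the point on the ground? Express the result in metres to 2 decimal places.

2.38 metres

The latitude changed by +0.000018° and the longitude by +0.000016°.
N–S: 0.000018° × 110574 m/° = 1.99033 m.
E–W at 42.7599°: 0.000016° × 110574 × cos 42.7599° = 0.000016 × 110574 × 0.7342 ≈ 1.29894 m.
Combined displacement = (1.99033² + 1.29894²)^½ ≈ 2.37669 m.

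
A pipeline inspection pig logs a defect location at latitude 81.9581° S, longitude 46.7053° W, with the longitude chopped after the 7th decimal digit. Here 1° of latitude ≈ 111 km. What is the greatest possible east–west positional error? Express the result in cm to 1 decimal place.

Truncating at 7 decimal places can drop up to a full unit in the last place, so the longitude may be off by as much as 1e-07°.
Parallels shrink by cos φ, so at 81.9581° a degree of longitude is 111000 × 0.1399 ≈ 15528.6 m.
East–west error: 1e-07° × 15528.6 m/° ≈ 0.00155286 m.
That is 0.00155286 m = 0.15529 cm.

0.2 cm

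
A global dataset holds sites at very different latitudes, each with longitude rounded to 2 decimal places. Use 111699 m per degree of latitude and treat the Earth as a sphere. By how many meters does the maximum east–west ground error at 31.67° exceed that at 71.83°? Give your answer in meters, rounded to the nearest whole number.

Rounding to 2 decimal places leaves the longitude within ±0.005° of the true value.
Error at 31.67° = 0.005° × 111699 × cos 31.67° ≈ 558.5 × 0.8511 = 475.33 m.
At 71.83°: 0.005° × 111699 × cos 71.83° = 0.005 × 111699 × 0.3118 ≈ 174.16 m.
So the lower-latitude error exceeds the higher by 475.33 − 174.16 = 301.17 m.

301 meters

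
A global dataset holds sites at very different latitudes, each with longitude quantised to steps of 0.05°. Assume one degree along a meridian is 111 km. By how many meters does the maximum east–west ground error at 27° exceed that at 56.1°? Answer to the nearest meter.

With a 0.05° grid the true value lies within half a step, ±0.05°/2 = ±0.025°, of the stored one.
Error at 27° = 0.025° × 111000 × cos 27° ≈ 2775 × 0.8910 = 2472.5 m.
Error at 56.1° = 0.025° × 111000 × cos 56.1° ≈ 2775 × 0.5577 = 1547.7 m.
Difference: 2472.5 − 1547.7 = 924.8 m.

925 meters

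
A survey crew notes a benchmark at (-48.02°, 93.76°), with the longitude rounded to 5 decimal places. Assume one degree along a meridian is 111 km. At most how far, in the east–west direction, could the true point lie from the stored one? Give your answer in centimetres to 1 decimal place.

37.1 centimetres

Rounding to 5 decimal places leaves the longitude within ±5e-06° of the true value.
Parallels shrink by cos φ, so at 48.02° a degree of longitude is 111000 × 0.6689 ≈ 74244.7 m.
So at most 5e-06° × 74244.7 ≈ 0.371223 m east–west.
That is 0.371223 m = 37.122 cm.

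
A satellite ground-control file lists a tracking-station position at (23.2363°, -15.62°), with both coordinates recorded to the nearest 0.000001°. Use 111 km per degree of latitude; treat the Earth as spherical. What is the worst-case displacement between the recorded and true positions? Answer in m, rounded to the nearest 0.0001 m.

0.0754 m

Rounding to 6 decimal places leaves each coordinate within ±5e-07° of the true value.
Latitude error → 5e-07 × 111000 = 0.0555 m along the meridian.
E–W at 23.2363°: 5e-07° × 111000 × cos 23.2363° = 5e-07 × 111000 × 0.9189 ≈ 0.0509981 m.
The two errors are perpendicular, so the maximum displacement is √(0.0555² + 0.0509981²) ≈ 0.0753728 m.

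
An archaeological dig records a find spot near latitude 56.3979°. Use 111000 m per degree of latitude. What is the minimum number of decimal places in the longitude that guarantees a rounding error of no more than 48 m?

3

At 56.3979° one degree of longitude covers 111000 × cos 56.3979° ≈ 111000 × 0.5534 ≈ 61429.9 m.
N decimal places → at most half a unit in the last place, 0.5 × 10⁻ᴺ° = 61429.9/2 × 10⁻ᴺ m.
Need 0.5 × 61429.9 × 10⁻ᴺ ≤ 48 → 10⁻ᴺ ≤ 1.563e-03, so N ≥ 2.81.
At 2 places the error can reach 307 m, but 3 places keeps it to 30.7 m.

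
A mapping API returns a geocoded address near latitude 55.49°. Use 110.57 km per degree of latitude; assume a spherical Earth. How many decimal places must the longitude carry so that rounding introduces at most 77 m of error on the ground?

At 55.49° one degree of longitude covers 110570 × cos 55.49° ≈ 110570 × 0.5666 ≈ 62643.4 m.
With N decimal places the half-ulp bound is 0.5·10⁻ᴺ°, or 0.5·10⁻ᴺ × 62643.4 m on the ground.
Need 0.5 × 62643.4 × 10⁻ᴺ ≤ 77 → 10⁻ᴺ ≤ 2.458e-03, so N ≥ 2.61.
So 3 decimal places suffice (31.3 m); 2 would allow up to 313 m.

3 decimal places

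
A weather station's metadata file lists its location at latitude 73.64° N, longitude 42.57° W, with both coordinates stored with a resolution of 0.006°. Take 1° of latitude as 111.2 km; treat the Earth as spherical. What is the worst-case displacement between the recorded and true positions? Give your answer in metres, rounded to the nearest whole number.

With a 0.006° grid the true value lies within half a step, ±0.006°/2 = ±0.003°, of the stored one.
N–S: 0.003° × 111200 m/° = 333.6 m.
East–west component at 73.64°: 0.003° × 111200 × cos 73.64° ≈ 0.003 × 31321.9 ≈ 93.9657 m.
The two errors are perpendicular, so the maximum displacement is √(333.6² + 93.9657²) ≈ 346.581 m.

347 metres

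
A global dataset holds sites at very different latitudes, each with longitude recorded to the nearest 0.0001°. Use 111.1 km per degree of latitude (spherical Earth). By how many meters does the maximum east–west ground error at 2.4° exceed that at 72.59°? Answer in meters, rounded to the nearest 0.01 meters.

3.89 meters

Rounding to 4 decimal places leaves the longitude within ±5e-05° of the true value.
Error at 2.4° = 5e-05° × 111100 × cos 2.4° ≈ 5.555 × 0.9991 = 5.5501 m.
At 72.59°: 5e-05° × 111100 × cos 72.59° = 5e-05 × 111100 × 0.2992 ≈ 1.6621 m.
Difference: 5.5501 − 1.6621 = 3.888 m.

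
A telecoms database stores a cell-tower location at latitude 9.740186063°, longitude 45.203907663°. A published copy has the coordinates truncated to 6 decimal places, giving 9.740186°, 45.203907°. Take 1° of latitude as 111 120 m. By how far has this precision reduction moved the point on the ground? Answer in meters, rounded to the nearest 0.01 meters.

The latitude changed by +0.000000063° and the longitude by +0.000000663°.
North–south shift: 0.000000063 × 111120 = 0.00700056 m.
E–W at 9.74019°: 0.000000663° × 111120 × cos 9.74019° = 0.000000663 × 111120 × 0.9856 ≈ 0.0726106 m.
Combined displacement = (0.00700056² + 0.0726106²)^½ ≈ 0.0729473 m.

0.07 meters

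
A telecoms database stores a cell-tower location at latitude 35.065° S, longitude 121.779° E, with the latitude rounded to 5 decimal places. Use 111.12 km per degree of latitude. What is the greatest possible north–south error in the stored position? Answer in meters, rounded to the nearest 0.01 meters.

Rounding to 5 decimal places leaves the latitude within ±5e-06° of the true value.
So the N–S error is at most 5e-06 × 111120 = 0.5556 m.

0.56 meters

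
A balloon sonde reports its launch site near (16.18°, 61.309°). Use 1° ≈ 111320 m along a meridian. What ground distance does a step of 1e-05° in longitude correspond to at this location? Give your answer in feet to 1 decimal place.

3.5 feet

At 16.18° a degree of longitude is 111320 × cos 16.18° ≈ 106911 m, so 1e-05° corresponds to 1.06911 m.
In feet: 1.06911 m ÷ 0.3048 ≈ 3.5076 ft.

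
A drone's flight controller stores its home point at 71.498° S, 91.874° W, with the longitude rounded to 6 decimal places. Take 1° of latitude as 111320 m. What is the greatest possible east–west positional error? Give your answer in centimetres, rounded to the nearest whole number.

Rounding to 6 decimal places leaves the longitude within ±5e-07° of the true value.
At latitude 71.498° a degree of longitude spans 111320 m × cos 71.498° = 111320 × 0.3173 ≈ 35326 m.
East–west error: 5e-07° × 35326 m/° ≈ 0.017663 m.
That is 0.017663 m = 1.7663 cm.

2 centimetres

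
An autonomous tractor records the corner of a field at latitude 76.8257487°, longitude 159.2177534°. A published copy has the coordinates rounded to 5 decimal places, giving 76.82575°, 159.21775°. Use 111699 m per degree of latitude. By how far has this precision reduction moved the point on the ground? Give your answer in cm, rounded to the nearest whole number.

Δlat = 76.8257487 − 76.82575 = -0.0000013°; Δlon = 159.2177534 − 159.21775 = +0.0000034°.
North–south shift: -0.0000013 × 111699 = -0.145209 m.
E–W at 76.8257°: 0.0000034° × 111699 × cos 76.8257° = 0.0000034 × 111699 × 0.2279 ≈ 0.0865561 m.
Hypotenuse of the two orthogonal shifts: √(0.145209² + 0.0865561²) = 0.169049 m.
That is 0.169049 m = 16.905 cm.

17 cm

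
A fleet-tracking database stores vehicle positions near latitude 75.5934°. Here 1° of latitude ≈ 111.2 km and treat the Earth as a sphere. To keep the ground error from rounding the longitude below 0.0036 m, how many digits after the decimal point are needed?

At 75.5934° one degree of longitude covers 111200 × cos 75.5934° ≈ 111200 × 0.2488 ≈ 27666.7 m.
N decimal places → at most half a unit in the last place, 0.5 × 10⁻ᴺ° = 27666.7/2 × 10⁻ᴺ m.
Setting 13833.4 × 10⁻ᴺ ≤ 0.0036 gives 10ᴺ ≥ 3.843e+06, i.e. N ≥ 6.58.
At 6 places the error can reach 0.0138 m, but 7 places keeps it to 0.00138 m.

7 decimal places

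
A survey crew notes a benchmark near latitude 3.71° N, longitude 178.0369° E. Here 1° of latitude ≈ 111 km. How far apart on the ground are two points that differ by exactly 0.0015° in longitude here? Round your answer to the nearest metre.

166 metres

0.0015° of longitude at 3.71° is 0.0015 × 111000 × cos 3.71° ≈ 0.0015 × 110767 = 166.151 m.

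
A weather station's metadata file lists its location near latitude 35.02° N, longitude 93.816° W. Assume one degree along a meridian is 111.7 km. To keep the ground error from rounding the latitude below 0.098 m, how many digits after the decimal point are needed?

6

One degree of latitude covers 111700 m.
N decimal places → at most half a unit in the last place, 0.5 × 10⁻ᴺ° = 111700/2 × 10⁻ᴺ m.
Need 0.5 × 111700 × 10⁻ᴺ ≤ 0.098 → 10⁻ᴺ ≤ 1.755e-06, so N ≥ 5.76.
At 5 places the error can reach 0.558 m, but 6 places keeps it to 0.0558 m.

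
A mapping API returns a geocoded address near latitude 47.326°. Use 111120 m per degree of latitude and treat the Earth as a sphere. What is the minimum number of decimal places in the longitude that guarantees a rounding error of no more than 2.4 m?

5 decimal places

At 47.326° one degree of longitude covers 111120 × cos 47.326° ≈ 111120 × 0.6778 ≈ 75320 m.
N decimal places → at most half a unit in the last place, 0.5 × 10⁻ᴺ° = 75320/2 × 10⁻ᴺ m.
Need 0.5 × 75320 × 10⁻ᴺ ≤ 2.4 → 10⁻ᴺ ≤ 6.373e-05, so N ≥ 4.20.
N = 4 would give 3.77 m (too coarse); N = 5 gives 0.377 m ≤ 2.4 m.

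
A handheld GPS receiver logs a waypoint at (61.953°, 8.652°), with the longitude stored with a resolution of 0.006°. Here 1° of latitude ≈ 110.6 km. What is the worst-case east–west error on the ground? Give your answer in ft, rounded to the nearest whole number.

With a 0.006° grid the true value lies within half a step, ±0.006°/2 = ±0.003°, of the stored one.
At latitude 61.953° a degree of longitude spans 110600 m × cos 61.953° = 110600 × 0.4702 ≈ 52003.6 m.
Maximum E–W displacement: 0.003 × 52003.6 = 156.011 m.
Converting: 156.011 m × 3.2808 ft/m ≈ 511.85 ft.

512 ft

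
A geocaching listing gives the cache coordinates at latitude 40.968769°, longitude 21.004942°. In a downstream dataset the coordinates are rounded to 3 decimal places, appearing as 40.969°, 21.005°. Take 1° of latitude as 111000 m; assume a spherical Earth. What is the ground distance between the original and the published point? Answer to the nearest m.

26 m

The latitude changed by -0.000231° and the longitude by -0.000058°.
North–south shift: -0.000231 × 111000 = -25.641 m.
E–W at 40.969°: -0.000058° × 111000 × cos 40.969° = -0.000058 × 111000 × 0.7551 ≈ -4.8611 m.
Hypotenuse of the two orthogonal shifts: √(25.641² + 4.8611²) = 26.0977 m.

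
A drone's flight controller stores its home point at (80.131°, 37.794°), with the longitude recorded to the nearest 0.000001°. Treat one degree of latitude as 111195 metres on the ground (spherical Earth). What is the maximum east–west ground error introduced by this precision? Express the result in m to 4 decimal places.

Rounding to 6 decimal places leaves the longitude within ±5e-07° of the true value.
Parallels shrink by cos φ, so at 80.131° a degree of longitude is 111195 × 0.1714 ≈ 19058.4 m.
East–west error: 5e-07° × 19058.4 m/° ≈ 0.00952919 m.

0.0095 m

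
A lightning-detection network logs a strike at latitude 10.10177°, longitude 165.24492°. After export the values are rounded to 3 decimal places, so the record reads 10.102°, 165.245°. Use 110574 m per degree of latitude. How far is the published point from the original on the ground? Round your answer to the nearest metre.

27 metres

Δlat = 10.10177 − 10.102 = -0.00023°; Δlon = 165.24492 − 165.245 = -0.00008°.
N–S: -0.00023° × 110574 m/° = -25.432 m.
East–west at this latitude: -0.00008° × 110574 × cos 10.102° ≈ -0.00008 × 108860 = -8.70878 m.
Combined displacement = (25.432² + 8.70878²)^½ ≈ 26.8818 m.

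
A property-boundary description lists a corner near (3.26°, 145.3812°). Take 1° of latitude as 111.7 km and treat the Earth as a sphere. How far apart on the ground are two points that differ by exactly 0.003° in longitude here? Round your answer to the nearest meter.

0.003° of longitude at 3.26° is 0.003 × 111700 × cos 3.26° ≈ 0.003 × 111519 = 334.558 m.

335 meters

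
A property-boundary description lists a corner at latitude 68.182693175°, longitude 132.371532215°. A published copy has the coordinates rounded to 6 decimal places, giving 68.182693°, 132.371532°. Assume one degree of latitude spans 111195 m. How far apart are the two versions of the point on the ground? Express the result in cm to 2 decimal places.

2.14 cm

Δlat = 68.182693175 − 68.182693 = +0.000000175°; Δlon = 132.371532215 − 132.371532 = +0.000000215°.
N–S: 0.000000175° × 111195 m/° = 0.0194591 m.
E–W at 68.1827°: 0.000000215° × 111195 × cos 68.1827° = 0.000000215 × 111195 × 0.3716 ≈ 0.00888497 m.
Distance: √(0.0194591² + 0.00888497²) ≈ 0.0213916 m.
That is 0.0213916 m = 2.1392 cm.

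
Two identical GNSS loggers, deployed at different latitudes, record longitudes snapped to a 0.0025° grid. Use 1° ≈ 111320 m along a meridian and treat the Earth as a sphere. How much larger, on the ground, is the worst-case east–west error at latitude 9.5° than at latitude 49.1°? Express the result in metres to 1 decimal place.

With a 0.0025° grid the true value lies within half a step, ±0.0025°/2 = ±0.00125°, of the stored one.
Error at 9.5° = 0.00125° × 111320 × cos 9.5° ≈ 139.15 × 0.9863 = 137.24 m.
Error at 49.1° = 0.00125° × 111320 × cos 49.1° ≈ 139.15 × 0.6547 = 91.107 m.
Difference: 137.24 − 91.107 = 46.134 m.

46.1 metres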